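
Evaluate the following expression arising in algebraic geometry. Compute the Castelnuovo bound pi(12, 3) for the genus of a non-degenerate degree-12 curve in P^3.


Castelnuovo's bound: write d - 1 = m(r-1) + epsilon with 0 <= epsilon < r-1.
d - 1 = 12 - 1 = 11
r - 1 = 3 - 1 = 2
11 = 5*2 + 1, so m = 5, epsilon = 1
pi(d, r) = m(m-1)(r-1)/2 + m*epsilon
= 5*4*2/2 + 5*1
= 40/2 + 5
= 20 + 5 = 25

25


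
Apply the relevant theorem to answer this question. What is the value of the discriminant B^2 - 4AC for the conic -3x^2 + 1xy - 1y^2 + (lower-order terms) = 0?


The discriminant of a conic Ax^2 + Bxy + Cy^2 + ... = 0 is B^2 - 4AC.
B^2 = 1^2 = 1
4AC = 4*(-3)*(-1) = 12
Discriminant = 1 - 12 = -11

-11


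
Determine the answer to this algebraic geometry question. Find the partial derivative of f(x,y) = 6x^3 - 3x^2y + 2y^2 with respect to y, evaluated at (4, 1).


df/dy = (-3)*x^2 + 2*2*y^1
At (4,1): (-3)*4^2 + 2*2*1^1
= -48 + 4
= -44

-44


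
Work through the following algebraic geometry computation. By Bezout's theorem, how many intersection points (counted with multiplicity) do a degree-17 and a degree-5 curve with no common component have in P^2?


Bezout's theorem states the intersection count equals the product of degrees.
Intersection count = 17 * 5 = 85

85


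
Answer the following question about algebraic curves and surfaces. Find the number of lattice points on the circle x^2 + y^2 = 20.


Systematically check integer values of x where x^2 <= 20.
For each valid x, check if 20 - x^2 is a perfect square.
x=2: 20 - 4 = 16, sqrt = 4 (valid)
x=4: 20 - 16 = 4, sqrt = 2 (valid)
Total integer solutions found: 8

8


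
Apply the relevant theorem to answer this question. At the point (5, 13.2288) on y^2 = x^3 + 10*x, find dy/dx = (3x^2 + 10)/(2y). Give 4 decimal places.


Using implicit differentiation of y^2 = x^3 + 10*x:
2y * dy/dx = 3x^2 + 10
dy/dx = (3x^2 + 10)/(2y)
Numerator: 3*5^2 + 10 = 85
Denominator: 2*13.2288 = 26.4576
dy/dx = 85/26.4576 = 3.2127

3.2127


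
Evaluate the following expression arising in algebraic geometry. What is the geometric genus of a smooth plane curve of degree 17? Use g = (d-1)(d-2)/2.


Using the genus formula for smooth plane curves:
g = (d-1)(d-2)/2
g = (17-1)(17-2)/2
g = 16*15/2
g = 240/2 = 120

120


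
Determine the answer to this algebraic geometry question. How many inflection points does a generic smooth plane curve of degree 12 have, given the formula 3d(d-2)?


For a general smooth plane curve C of degree d, the inflection points are
the intersection of C with its Hessian curve, which has degree 3(d-2).
By Bezout, the total intersection number is d * 3(d-2) = 12 * 30 = 360.
For a general curve every flex is ordinary, so each contributes
multiplicity 1 to C·Hess(C), and the number of distinct inflection
points is 3d(d-2).
Inflection points = 3*12*(12-2) = 3*12*10 = 360

360


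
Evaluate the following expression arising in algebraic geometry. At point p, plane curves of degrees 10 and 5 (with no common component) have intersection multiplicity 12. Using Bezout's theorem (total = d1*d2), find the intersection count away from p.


By Bezout's theorem, the total intersection number is d1 * d2.
Total = 10 * 5 = 50
Intersection multiplicity at p = 12
Remaining intersections = 50 - 12 = 38

38


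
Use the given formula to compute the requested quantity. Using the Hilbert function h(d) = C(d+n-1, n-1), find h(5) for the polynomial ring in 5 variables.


The Hilbert function for the polynomial ring in 5 variables is:
h(d) = C(d+n-1, n-1)
h(5) = C(5+5-1, 5-1) = C(9, 4)
= 9! / (4! * 5!)
= 126

126


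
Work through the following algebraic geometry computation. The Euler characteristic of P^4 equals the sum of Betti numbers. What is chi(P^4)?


The complex projective space P^4 has one cell in each even real dimension 0, 2, ..., 8.
The cohomology groups are H^{2k}(P^4) = Z for k = 0,...,4, and 0 otherwise.
Euler characteristic = sum of Betti numbers = 1 per even-dimensional cohomology group.
chi(P^4) = 4 + 1 = 5

5


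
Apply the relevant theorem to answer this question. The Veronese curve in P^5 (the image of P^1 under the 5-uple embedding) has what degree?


The rational normal curve in P^5 is the image of P^1 under the 5-uple Veronese.
A general hyperplane in P^5 pulls back to a degree-5 form on P^1, which has 5 zeros,
so the curve meets a general hyperplane in 5 points. Degree = 5.

5


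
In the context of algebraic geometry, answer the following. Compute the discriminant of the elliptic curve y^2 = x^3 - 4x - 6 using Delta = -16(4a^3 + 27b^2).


Compute each component:
4a^3 = 4*(-4)^3 = 4*(-64) = -256
27b^2 = 27*(-6)^2 = 27*36 = 972
4a^3 + 27b^2 = -256 + 972 = 716
Delta = -16*716 = -11456

-11456


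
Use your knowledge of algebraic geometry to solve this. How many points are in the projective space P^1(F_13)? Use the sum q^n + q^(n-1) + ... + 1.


P^1(F_13) has (q^(n+1) - 1)/(q - 1) points.
= 13^1 + 13^0
= 13 + 1
= 14

14


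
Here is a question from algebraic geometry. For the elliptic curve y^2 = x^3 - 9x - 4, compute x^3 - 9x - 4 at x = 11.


Compute x^3 - 9x - 4 at x = 11:
x^3 = 11^3 = 1331
(-9)*x = (-9)*11 = -99
Sum: 1331 - 99 - 4 = 1228

1228


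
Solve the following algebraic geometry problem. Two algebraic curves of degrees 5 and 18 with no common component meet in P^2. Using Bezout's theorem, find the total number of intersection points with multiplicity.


Bezout's theorem states the intersection count equals the product of degrees.
Intersection count = 5 * 18 = 90

90


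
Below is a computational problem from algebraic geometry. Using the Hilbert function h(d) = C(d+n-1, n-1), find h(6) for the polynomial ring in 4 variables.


The Hilbert function for the polynomial ring in 4 variables is:
h(d) = C(d+n-1, n-1)
h(6) = C(6+4-1, 4-1) = C(9, 3)
= 9! / (3! * 6!)
= 84

84


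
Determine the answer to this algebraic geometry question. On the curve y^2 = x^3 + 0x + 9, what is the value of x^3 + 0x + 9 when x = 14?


Compute x^3 + 0x + 9 at x = 14:
x^3 = 14^3 = 2744
0*x = 0*14 = 0
Sum: 2744 + 0 + 9 = 2753

2753


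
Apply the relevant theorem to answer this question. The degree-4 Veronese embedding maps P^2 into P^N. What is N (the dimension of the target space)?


The Veronese embedding v_d: P^n -> P^N maps each point to all
degree-d monomials in n+1 homogeneous coordinates.
N = C(n+d, d) - 1
N = C(2+4, 4) - 1
N = C(6, 4) - 1
C(6, 4) = 15
N = 15 - 1 = 14

14


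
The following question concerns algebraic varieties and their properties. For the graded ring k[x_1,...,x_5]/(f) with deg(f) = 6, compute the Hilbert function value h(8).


For R = k[x_1,...,x_n]/(f) with f homogeneous of degree e:
The Hilbert series is (1 - t^e)/(1 - t)^n.
So h(d) = C(d+n-1, n-1) - C(d-e+n-1, n-1) for d >= e.
With n=5, e=6, d=8:
C(8+5-1, 5-1) = C(12, 4) = 495
C(8-6+5-1, 5-1) = C(6, 4) = 15
h(8) = 495 - 15 = 480

480


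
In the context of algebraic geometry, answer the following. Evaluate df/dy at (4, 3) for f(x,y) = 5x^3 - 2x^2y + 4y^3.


df/dy = (-2)*x^2 + 3*4*y^2
At (4,3): (-2)*4^2 + 3*4*3^2
= -32 + 108
= 76

76


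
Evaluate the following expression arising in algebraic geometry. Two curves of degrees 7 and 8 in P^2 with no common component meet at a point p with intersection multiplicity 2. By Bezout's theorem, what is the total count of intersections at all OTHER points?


By Bezout's theorem, the total intersection number is d1 * d2.
Total = 7 * 8 = 56
Intersection multiplicity at p = 2
Remaining intersections = 56 - 2 = 54

54


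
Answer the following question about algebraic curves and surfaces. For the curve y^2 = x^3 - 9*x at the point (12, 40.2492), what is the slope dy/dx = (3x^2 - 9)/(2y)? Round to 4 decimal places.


Using implicit differentiation of y^2 = x^3 - 9*x:
2y * dy/dx = 3x^2 - 9
dy/dx = (3x^2 - 9)/(2y)
Numerator: 3*12^2 - 9 = 423
Denominator: 2*40.2492 = 80.4984
dy/dx = 423/80.4984 = 5.2548

5.2548


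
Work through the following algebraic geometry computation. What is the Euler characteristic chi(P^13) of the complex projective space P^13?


The complex projective space P^13 has one cell in each even real dimension 0, 2, ..., 26.
The cohomology groups are H^{2k}(P^13) = Z for k = 0,...,13, and 0 otherwise.
Euler characteristic = sum of Betti numbers = 1 per even-dimensional cohomology group.
chi(P^13) = 13 + 1 = 14

14


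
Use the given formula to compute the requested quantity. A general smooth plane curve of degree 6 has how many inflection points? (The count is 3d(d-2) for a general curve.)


For a general smooth plane curve C of degree d, the inflection points are
the intersection of C with its Hessian curve, which has degree 3(d-2).
By Bezout, the total intersection number is d * 3(d-2) = 6 * 12 = 72.
For a general curve every flex is ordinary, so each contributes
multiplicity 1 to C·Hess(C), and the number of distinct inflection
points is 3d(d-2).
Inflection points = 3*6*(6-2) = 3*6*4 = 72

72


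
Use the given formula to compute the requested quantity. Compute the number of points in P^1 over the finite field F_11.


P^1(F_11) has (q^(n+1) - 1)/(q - 1) points.
= 11^1 + 11^0
= 11 + 1
= 12

12


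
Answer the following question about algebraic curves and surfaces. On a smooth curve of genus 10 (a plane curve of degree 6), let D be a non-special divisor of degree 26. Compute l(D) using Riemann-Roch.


First, compute the genus of a smooth plane curve of degree 6:
g = (d-1)(d-2)/2 = (6-1)(6-2)/2 = 10
For a non-special divisor D (i.e., h^1(D) = 0), Riemann-Roch gives:
l(D) = deg(D) - g + 1
Since deg(D) = 26 >= 2g - 1 = 19, D is non-special.
l(D) = 26 - 10 + 1 = 17

17


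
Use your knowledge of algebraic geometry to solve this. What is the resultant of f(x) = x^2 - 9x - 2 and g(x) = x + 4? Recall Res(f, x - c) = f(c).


For Res(f, x - c), we evaluate f at x = c.
f(-4) = (-4)^2 - 9*(-4) - 2
= 16 + 36 - 2
= 52 - 2 = 50
Res(f, g) = 50

50


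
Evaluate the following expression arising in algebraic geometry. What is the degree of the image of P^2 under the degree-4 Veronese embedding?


The Veronese variety v_4(P^2) has degree d^r.
d^r = 4^2 = 16

16


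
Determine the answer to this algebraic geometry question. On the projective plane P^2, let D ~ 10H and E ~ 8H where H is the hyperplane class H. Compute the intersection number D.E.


Using bilinearity of the intersection pairing on the projective plane P^2:
(aH).(bH) = ab * (H.H)
We have H^2 = 1 (Bezout).
D.E = (10H).(8H) = 10*8*1
= 80*1
= 80

80


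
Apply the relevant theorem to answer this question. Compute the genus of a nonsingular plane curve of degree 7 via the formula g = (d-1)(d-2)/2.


Using the genus formula for smooth plane curves:
g = (d-1)(d-2)/2
g = (7-1)(7-2)/2
g = 6*5/2
g = 30/2 = 15

15


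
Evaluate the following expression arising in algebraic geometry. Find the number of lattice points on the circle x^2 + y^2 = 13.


Systematically check integer values of x where x^2 <= 13.
For each valid x, check if 13 - x^2 is a perfect square.
x=2: 13 - 4 = 9, sqrt = 3 (valid)
x=3: 13 - 9 = 4, sqrt = 2 (valid)
Total integer solutions found: 8

8


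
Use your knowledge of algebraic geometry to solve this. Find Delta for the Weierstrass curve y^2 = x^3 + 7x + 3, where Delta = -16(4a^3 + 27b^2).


Compute each component:
4a^3 = 4*7^3 = 4*343 = 1372
27b^2 = 27*3^2 = 27*9 = 243
4a^3 + 27b^2 = 1372 + 243 = 1615
Delta = -16*1615 = -25840

-25840


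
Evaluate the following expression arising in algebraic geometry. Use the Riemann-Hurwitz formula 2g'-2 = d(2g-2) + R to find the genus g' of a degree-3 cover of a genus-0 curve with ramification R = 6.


Riemann-Hurwitz formula: 2g' - 2 = d(2g - 2) + R
Given: d = 3, g = 0, R = 6
2g' - 2 = 3*(2*0 - 2) + 6
2g' - 2 = 3*(-2) + 6
2g' - 2 = -6 + 6 = 0
2g' = 2
g' = 1

1


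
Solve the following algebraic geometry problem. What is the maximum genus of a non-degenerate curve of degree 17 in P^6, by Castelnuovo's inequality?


Castelnuovo's bound: write d - 1 = m(r-1) + epsilon with 0 <= epsilon < r-1.
d - 1 = 17 - 1 = 16
r - 1 = 6 - 1 = 5
16 = 3*5 + 1, so m = 3, epsilon = 1
pi(d, r) = m(m-1)(r-1)/2 + m*epsilon
= 3*2*5/2 + 3*1
= 30/2 + 3
= 15 + 3 = 18

18


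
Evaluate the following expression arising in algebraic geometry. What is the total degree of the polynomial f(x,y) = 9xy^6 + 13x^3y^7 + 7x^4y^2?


Examine each term for its total degree (sum of exponents).
  Term '9xy^6' has total degree 1+6 = 7.
  Term '13x^3y^7' has total degree 3+7 = 10.
  Term '7x^4y^2' has total degree 4+2 = 6.
The maximum total degree among all terms is 10.

10


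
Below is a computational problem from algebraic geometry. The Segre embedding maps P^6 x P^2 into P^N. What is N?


The Segre embedding maps P^m x P^n into P^N via
all products of coordinates from each factor.
N = (m+1)(n+1) - 1
N = (6+1)(2+1) - 1
N = 7*3 - 1
N = 21 - 1 = 20

20


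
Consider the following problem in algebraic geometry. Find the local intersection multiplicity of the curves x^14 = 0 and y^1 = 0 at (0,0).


The intersection multiplicity of V(x^a) and V(y^b) at the origin is:
I(O; V(x^14), V(y^1)) = dim_k(k[x,y]/(x^14, y^1))
A basis for k[x,y]/(x^14, y^1) is the set of monomials x^i * y^j
where 0 <= i < 14 and 0 <= j < 1.
The number of such monomials is 14 * 1 = 14

14


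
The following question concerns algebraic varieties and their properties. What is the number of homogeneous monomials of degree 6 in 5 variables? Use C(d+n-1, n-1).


The number of degree-6 monomials in 5 variables is C(d+n-1, n-1).
= C(6+5-1, 5-1) = C(10, 4)
= 210

210


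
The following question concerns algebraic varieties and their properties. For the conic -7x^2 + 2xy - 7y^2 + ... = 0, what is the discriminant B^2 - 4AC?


The discriminant of a conic Ax^2 + Bxy + Cy^2 + ... = 0 is B^2 - 4AC.
B^2 = 2^2 = 4
4AC = 4*(-7)*(-7) = 196
Discriminant = 4 - 196 = -192

-192


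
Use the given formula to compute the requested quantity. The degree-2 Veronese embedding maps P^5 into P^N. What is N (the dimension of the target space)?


The Veronese embedding v_d: P^n -> P^N maps each point to all
degree-d monomials in n+1 homogeneous coordinates.
N = C(n+d, d) - 1
N = C(5+2, 2) - 1
N = C(7, 2) - 1
C(7, 2) = 21
N = 21 - 1 = 20

20


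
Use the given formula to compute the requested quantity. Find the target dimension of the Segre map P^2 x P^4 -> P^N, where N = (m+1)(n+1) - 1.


The Segre embedding maps P^m x P^n into P^N via
all products of coordinates from each factor.
N = (m+1)(n+1) - 1
N = (2+1)(4+1) - 1
N = 3*5 - 1
N = 15 - 1 = 14

14


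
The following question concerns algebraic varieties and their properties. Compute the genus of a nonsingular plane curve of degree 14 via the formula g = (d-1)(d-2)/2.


Using the genus formula for smooth plane curves:
g = (d-1)(d-2)/2
g = (14-1)(14-2)/2
g = 13*12/2
g = 156/2 = 78

78


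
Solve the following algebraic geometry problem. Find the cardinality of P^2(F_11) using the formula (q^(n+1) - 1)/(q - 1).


P^2(F_11) has (q^(n+1) - 1)/(q - 1) points.
= 11^2 + 11^1 + 11^0
= 121 + 11 + 1
= 133

133


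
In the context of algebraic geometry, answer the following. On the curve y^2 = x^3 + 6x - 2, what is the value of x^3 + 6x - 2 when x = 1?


Compute x^3 + 6x - 2 at x = 1:
x^3 = 1^3 = 1
6*x = 6*1 = 6
Sum: 1 + 6 - 2 = 5

5


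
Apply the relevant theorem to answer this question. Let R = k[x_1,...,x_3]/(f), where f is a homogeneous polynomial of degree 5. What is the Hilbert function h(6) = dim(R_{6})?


For R = k[x_1,...,x_n]/(f) with f homogeneous of degree e:
The Hilbert series is (1 - t^e)/(1 - t)^n.
So h(d) = C(d+n-1, n-1) - C(d-e+n-1, n-1) for d >= e.
With n=3, e=5, d=6:
C(6+3-1, 3-1) = C(8, 2) = 28
C(6-5+3-1, 3-1) = C(3, 2) = 3
h(6) = 28 - 3 = 25

25


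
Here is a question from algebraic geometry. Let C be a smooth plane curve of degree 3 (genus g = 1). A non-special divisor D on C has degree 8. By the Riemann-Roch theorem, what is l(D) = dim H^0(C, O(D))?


First, compute the genus of a smooth plane curve of degree 3:
g = (d-1)(d-2)/2 = (3-1)(3-2)/2 = 1
For a non-special divisor D (i.e., h^1(D) = 0), Riemann-Roch gives:
l(D) = deg(D) - g + 1
Since deg(D) = 8 >= 2g - 1 = 1, D is non-special.
l(D) = 8 - 1 + 1 = 8

8


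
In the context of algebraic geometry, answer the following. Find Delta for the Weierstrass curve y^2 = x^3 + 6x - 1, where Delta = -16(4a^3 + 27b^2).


Compute each component:
4a^3 = 4*6^3 = 4*216 = 864
27b^2 = 27*(-1)^2 = 27*1 = 27
4a^3 + 27b^2 = 864 + 27 = 891
Delta = -16*891 = -14256

-14256


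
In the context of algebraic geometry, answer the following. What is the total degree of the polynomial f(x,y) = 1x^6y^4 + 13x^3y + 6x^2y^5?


Examine each term for its total degree (sum of exponents).
  Term '1x^6y^4' has total degree 6+4 = 10.
  Term '13x^3y' has total degree 3+1 = 4.
  Term '6x^2y^5' has total degree 2+5 = 7.
The maximum total degree among all terms is 10.

10


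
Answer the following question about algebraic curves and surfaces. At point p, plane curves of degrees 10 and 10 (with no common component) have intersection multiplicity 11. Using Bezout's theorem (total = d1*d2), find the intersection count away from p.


By Bezout's theorem, the total intersection number is d1 * d2.
Total = 10 * 10 = 100
Intersection multiplicity at p = 11
Remaining intersections = 100 - 11 = 89

89


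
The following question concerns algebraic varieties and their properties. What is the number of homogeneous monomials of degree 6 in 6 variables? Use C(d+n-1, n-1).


The number of degree-6 monomials in 6 variables is C(d+n-1, n-1).
= C(6+6-1, 6-1) = C(11, 5)
= 462

462


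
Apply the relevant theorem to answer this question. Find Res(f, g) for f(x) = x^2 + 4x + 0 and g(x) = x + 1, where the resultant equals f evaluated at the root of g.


For Res(f, x - c), we evaluate f at x = c.
f(-1) = (-1)^2 + 4*(-1) + 0
= 1 - 4 + 0
= -3 + 0 = -3
Res(f, g) = -3

-3


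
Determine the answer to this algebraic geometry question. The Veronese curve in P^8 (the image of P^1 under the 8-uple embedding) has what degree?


The rational normal curve in P^8 is the image of P^1 under the 8-uple Veronese.
A general hyperplane in P^8 pulls back to a degree-8 form on P^1, which has 8 zeros,
so the curve meets a general hyperplane in 8 points. Degree = 8.

8


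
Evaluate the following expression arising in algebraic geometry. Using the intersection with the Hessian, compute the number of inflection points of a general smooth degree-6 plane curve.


For a general smooth plane curve C of degree d, the inflection points are
the intersection of C with its Hessian curve, which has degree 3(d-2).
By Bezout, the total intersection number is d * 3(d-2) = 6 * 12 = 72.
For a general curve every flex is ordinary, so each contributes
multiplicity 1 to C·Hess(C), and the number of distinct inflection
points is 3d(d-2).
Inflection points = 3*6*(6-2) = 3*6*4 = 72

72


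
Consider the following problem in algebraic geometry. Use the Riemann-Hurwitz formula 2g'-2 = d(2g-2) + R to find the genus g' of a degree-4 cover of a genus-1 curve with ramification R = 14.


Riemann-Hurwitz formula: 2g' - 2 = d(2g - 2) + R
Given: d = 4, g = 1, R = 14
2g' - 2 = 4*(2*1 - 2) + 14
2g' - 2 = 4*0 + 14
2g' - 2 = 0 + 14 = 14
2g' = 16
g' = 8

8


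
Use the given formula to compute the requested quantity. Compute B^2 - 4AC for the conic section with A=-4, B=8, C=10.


The discriminant of a conic Ax^2 + Bxy + Cy^2 + ... = 0 is B^2 - 4AC.
B^2 = 8^2 = 64
4AC = 4*(-4)*10 = -160
Discriminant = 64 + 160 = 224

224


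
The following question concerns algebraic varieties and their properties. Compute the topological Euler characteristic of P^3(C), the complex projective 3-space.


The complex projective space P^3 has one cell in each even real dimension 0, 2, ..., 6.
The cohomology groups are H^{2k}(P^3) = Z for k = 0,...,3, and 0 otherwise.
Euler characteristic = sum of Betti numbers = 1 per even-dimensional cohomology group.
chi(P^3) = 3 + 1 = 4

4


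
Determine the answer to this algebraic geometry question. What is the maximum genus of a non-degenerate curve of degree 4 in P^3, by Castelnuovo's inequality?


Castelnuovo's bound: write d - 1 = m(r-1) + epsilon with 0 <= epsilon < r-1.
d - 1 = 4 - 1 = 3
r - 1 = 3 - 1 = 2
3 = 1*2 + 1, so m = 1, epsilon = 1
pi(d, r) = m(m-1)(r-1)/2 + m*epsilon
= 1*0*2/2 + 1*1
= 0/2 + 1
= 0 + 1 = 1

1


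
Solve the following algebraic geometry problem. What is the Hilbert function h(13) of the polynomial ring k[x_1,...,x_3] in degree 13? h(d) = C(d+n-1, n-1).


The Hilbert function for the polynomial ring in 3 variables is:
h(d) = C(d+n-1, n-1)
h(13) = C(13+3-1, 3-1) = C(15, 2)
= 15! / (2! * 13!)
= 105

105


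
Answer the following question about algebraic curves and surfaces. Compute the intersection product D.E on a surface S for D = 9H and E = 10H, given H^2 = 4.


Using bilinearity of the intersection pairing on a surface S:
(aH).(bH) = ab * (H.H)
We have H^2 = 4.
D.E = (9H).(10H) = 9*10*4
= 90*4
= 360

360


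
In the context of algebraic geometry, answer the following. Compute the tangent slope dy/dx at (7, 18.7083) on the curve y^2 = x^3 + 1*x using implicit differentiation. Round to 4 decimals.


Using implicit differentiation of y^2 = x^3 + 1*x:
2y * dy/dx = 3x^2 + 1
dy/dx = (3x^2 + 1)/(2y)
Numerator: 3*7^2 + 1 = 148
Denominator: 2*18.7083 = 37.4166
dy/dx = 148/37.4166 = 3.9555

3.9555


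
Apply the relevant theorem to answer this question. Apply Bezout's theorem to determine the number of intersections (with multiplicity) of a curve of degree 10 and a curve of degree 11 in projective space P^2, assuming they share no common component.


Bezout's theorem states the intersection count equals the product of degrees.
Intersection count = 10 * 11 = 110

110


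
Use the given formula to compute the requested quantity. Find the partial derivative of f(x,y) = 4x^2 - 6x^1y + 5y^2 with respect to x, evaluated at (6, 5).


df/dx = 2*4*x^1 + 1*(-6)*x^0*y
At (6,5): 2*4*6^1 + 1*(-6)*6^0*5
= 48 - 30
= 18

18


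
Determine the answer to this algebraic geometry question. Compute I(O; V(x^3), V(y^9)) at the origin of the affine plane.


The intersection multiplicity of V(x^a) and V(y^b) at the origin is:
I(O; V(x^3), V(y^9)) = dim_k(k[x,y]/(x^3, y^9))
A basis for k[x,y]/(x^3, y^9) is the set of monomials x^i * y^j
where 0 <= i < 3 and 0 <= j < 9.
The number of such monomials is 3 * 9 = 27

27


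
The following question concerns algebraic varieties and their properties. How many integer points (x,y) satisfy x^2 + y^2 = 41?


Systematically check integer values of x where x^2 <= 41.
For each valid x, check if 41 - x^2 is a perfect square.
x=4: 41 - 16 = 25, sqrt = 5 (valid)
x=5: 41 - 25 = 16, sqrt = 4 (valid)
Total integer solutions found: 8

8


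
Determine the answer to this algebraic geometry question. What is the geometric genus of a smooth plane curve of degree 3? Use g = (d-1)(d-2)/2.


Using the genus formula for smooth plane curves:
g = (d-1)(d-2)/2
g = (3-1)(3-2)/2
g = 2*1/2
g = 2/2 = 1

1


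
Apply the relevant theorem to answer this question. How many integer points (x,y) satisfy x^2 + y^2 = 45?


Systematically check integer values of x where x^2 <= 45.
For each valid x, check if 45 - x^2 is a perfect square.
x=3: 45 - 9 = 36, sqrt = 6 (valid)
x=6: 45 - 36 = 9, sqrt = 3 (valid)
Total integer solutions found: 8

8


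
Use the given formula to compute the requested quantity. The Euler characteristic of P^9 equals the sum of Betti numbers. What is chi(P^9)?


The complex projective space P^9 has one cell in each even real dimension 0, 2, ..., 18.
The cohomology groups are H^{2k}(P^9) = Z for k = 0,...,9, and 0 otherwise.
Euler characteristic = sum of Betti numbers = 1 per even-dimensional cohomology group.
chi(P^9) = 9 + 1 = 10

10


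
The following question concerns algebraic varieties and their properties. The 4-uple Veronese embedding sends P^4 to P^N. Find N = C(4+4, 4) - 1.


The Veronese embedding v_d: P^n -> P^N maps each point to all
degree-d monomials in n+1 homogeneous coordinates.
N = C(n+d, d) - 1
N = C(4+4, 4) - 1
N = C(8, 4) - 1
C(8, 4) = 70
N = 70 - 1 = 69

69


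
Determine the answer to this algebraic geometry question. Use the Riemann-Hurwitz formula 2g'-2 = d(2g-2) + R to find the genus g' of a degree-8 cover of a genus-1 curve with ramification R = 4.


Riemann-Hurwitz formula: 2g' - 2 = d(2g - 2) + R
Given: d = 8, g = 1, R = 4
2g' - 2 = 8*(2*1 - 2) + 4
2g' - 2 = 8*0 + 4
2g' - 2 = 0 + 4 = 4
2g' = 6
g' = 3

3


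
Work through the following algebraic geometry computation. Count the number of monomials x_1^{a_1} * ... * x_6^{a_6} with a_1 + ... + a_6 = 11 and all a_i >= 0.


The number of degree-11 monomials in 6 variables is C(d+n-1, n-1).
= C(11+6-1, 6-1) = C(16, 5)
= 4368

4368


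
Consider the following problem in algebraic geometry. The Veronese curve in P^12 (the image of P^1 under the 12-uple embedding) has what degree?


The rational normal curve in P^12 is the image of P^1 under the 12-uple Veronese.
A general hyperplane in P^12 pulls back to a degree-12 form on P^1, which has 12 zeros,
so the curve meets a general hyperplane in 12 points. Degree = 12.

12


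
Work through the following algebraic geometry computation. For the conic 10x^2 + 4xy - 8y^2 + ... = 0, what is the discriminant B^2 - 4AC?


The discriminant of a conic Ax^2 + Bxy + Cy^2 + ... = 0 is B^2 - 4AC.
B^2 = 4^2 = 16
4AC = 4*10*(-8) = -320
Discriminant = 16 + 320 = 336

336


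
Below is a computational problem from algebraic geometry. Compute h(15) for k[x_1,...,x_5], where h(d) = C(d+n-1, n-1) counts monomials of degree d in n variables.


The Hilbert function for the polynomial ring in 5 variables is:
h(d) = C(d+n-1, n-1)
h(15) = C(15+5-1, 5-1) = C(19, 4)
= 19! / (4! * 15!)
= 3876

3876


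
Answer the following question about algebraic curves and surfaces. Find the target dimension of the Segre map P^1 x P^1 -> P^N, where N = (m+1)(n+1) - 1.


The Segre embedding maps P^m x P^n into P^N via
all products of coordinates from each factor.
N = (m+1)(n+1) - 1
N = (1+1)(1+1) - 1
N = 2*2 - 1
N = 4 - 1 = 3

3


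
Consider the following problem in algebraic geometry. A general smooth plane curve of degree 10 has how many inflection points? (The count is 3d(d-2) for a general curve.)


For a general smooth plane curve C of degree d, the inflection points are
the intersection of C with its Hessian curve, which has degree 3(d-2).
By Bezout, the total intersection number is d * 3(d-2) = 10 * 24 = 240.
For a general curve every flex is ordinary, so each contributes
multiplicity 1 to C·Hess(C), and the number of distinct inflection
points is 3d(d-2).
Inflection points = 3*10*(10-2) = 3*10*8 = 240

240


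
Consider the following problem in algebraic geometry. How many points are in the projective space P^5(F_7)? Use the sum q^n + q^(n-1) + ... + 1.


P^5(F_7) has (q^(n+1) - 1)/(q - 1) points.
= 7^5 + 7^4 + 7^3 + 7^2 + 7^1 + 7^0
= 16807 + 2401 + 343 + 49 + 7 + 1
= 19608

19608


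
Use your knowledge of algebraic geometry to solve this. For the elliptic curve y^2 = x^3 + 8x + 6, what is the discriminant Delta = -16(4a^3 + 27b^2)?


Compute each component:
4a^3 = 4*8^3 = 4*512 = 2048
27b^2 = 27*6^2 = 27*36 = 972
4a^3 + 27b^2 = 2048 + 972 = 3020
Delta = -16*3020 = -48320

-48320


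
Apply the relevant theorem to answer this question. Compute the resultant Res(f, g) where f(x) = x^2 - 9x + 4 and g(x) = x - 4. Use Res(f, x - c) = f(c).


For Res(f, x - c), we evaluate f at x = c.
f(4) = 4^2 - 9*4 + 4
= 16 - 36 + 4
= -20 + 4 = -16
Res(f, g) = -16

-16


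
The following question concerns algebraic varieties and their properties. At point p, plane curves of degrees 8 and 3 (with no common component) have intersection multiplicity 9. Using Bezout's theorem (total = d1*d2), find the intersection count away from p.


By Bezout's theorem, the total intersection number is d1 * d2.
Total = 8 * 3 = 24
Intersection multiplicity at p = 9
Remaining intersections = 24 - 9 = 15

15


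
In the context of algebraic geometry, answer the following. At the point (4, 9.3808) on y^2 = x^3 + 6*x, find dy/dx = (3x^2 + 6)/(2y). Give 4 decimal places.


Using implicit differentiation of y^2 = x^3 + 6*x:
2y * dy/dx = 3x^2 + 6
dy/dx = (3x^2 + 6)/(2y)
Numerator: 3*4^2 + 6 = 54
Denominator: 2*9.3808 = 18.7616
dy/dx = 54/18.7616 = 2.8782

2.8782


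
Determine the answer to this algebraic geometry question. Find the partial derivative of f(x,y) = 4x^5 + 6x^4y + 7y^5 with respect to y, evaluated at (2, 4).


df/dy = 6*x^4 + 5*7*y^4
At (2,4): 6*2^4 + 5*7*4^4
= 96 + 8960
= 9056

9056


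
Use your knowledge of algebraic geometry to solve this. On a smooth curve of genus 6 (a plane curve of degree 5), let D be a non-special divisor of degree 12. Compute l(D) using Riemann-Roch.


First, compute the genus of a smooth plane curve of degree 5:
g = (d-1)(d-2)/2 = (5-1)(5-2)/2 = 6
For a non-special divisor D (i.e., h^1(D) = 0), Riemann-Roch gives:
l(D) = deg(D) - g + 1
Since deg(D) = 12 >= 2g - 1 = 11, D is non-special.
l(D) = 12 - 6 + 1 = 7

7


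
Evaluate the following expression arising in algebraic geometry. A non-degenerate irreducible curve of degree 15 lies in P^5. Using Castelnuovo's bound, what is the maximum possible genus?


Castelnuovo's bound: write d - 1 = m(r-1) + epsilon with 0 <= epsilon < r-1.
d - 1 = 15 - 1 = 14
r - 1 = 5 - 1 = 4
14 = 3*4 + 2, so m = 3, epsilon = 2
pi(d, r) = m(m-1)(r-1)/2 + m*epsilon
= 3*2*4/2 + 3*2
= 24/2 + 6
= 12 + 6 = 18

18


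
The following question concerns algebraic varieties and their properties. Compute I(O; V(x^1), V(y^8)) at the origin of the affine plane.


The intersection multiplicity of V(x^a) and V(y^b) at the origin is:
I(O; V(x^1), V(y^8)) = dim_k(k[x,y]/(x^1, y^8))
A basis for k[x,y]/(x^1, y^8) is the set of monomials x^i * y^j
where 0 <= i < 1 and 0 <= j < 8.
The number of such monomials is 1 * 8 = 8

8


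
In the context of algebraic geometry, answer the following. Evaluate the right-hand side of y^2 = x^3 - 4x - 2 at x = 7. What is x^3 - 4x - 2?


Compute x^3 - 4x - 2 at x = 7:
x^3 = 7^3 = 343
(-4)*x = (-4)*7 = -28
Sum: 343 - 28 - 2 = 313

313


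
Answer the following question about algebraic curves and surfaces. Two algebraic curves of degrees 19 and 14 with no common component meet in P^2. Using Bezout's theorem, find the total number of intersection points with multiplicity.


Bezout's theorem states the intersection count equals the product of degrees.
Intersection count = 19 * 14 = 266

266


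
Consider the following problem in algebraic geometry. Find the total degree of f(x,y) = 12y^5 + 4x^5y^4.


Examine each term for its total degree (sum of exponents).
  Term '12y^5' has total degree 0+5 = 5.
  Term '4x^5y^4' has total degree 5+4 = 9.
The maximum total degree among all terms is 9.

9


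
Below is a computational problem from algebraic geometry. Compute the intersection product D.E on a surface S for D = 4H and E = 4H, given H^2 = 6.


Using bilinearity of the intersection pairing on a surface S:
(aH).(bH) = ab * (H.H)
We have H^2 = 6.
D.E = (4H).(4H) = 4*4*6
= 16*6
= 96

96


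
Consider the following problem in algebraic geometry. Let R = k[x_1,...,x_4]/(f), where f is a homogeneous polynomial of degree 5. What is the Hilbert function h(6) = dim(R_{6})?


For R = k[x_1,...,x_n]/(f) with f homogeneous of degree e:
The Hilbert series is (1 - t^e)/(1 - t)^n.
So h(d) = C(d+n-1, n-1) - C(d-e+n-1, n-1) for d >= e.
With n=4, e=5, d=6:
C(6+4-1, 4-1) = C(9, 3) = 84
C(6-5+4-1, 4-1) = C(4, 3) = 4
h(6) = 84 - 4 = 80

80


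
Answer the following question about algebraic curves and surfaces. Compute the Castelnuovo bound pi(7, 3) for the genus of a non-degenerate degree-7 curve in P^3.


Castelnuovo's bound: write d - 1 = m(r-1) + epsilon with 0 <= epsilon < r-1.
d - 1 = 7 - 1 = 6
r - 1 = 3 - 1 = 2
6 = 3*2 + 0, so m = 3, epsilon = 0
pi(d, r) = m(m-1)(r-1)/2 + m*epsilon
= 3*2*2/2 + 3*0
= 12/2 + 0
= 6 + 0 = 6

6


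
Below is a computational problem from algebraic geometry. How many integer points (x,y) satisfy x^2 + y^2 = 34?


Systematically check integer values of x where x^2 <= 34.
For each valid x, check if 34 - x^2 is a perfect square.
x=3: 34 - 9 = 25, sqrt = 5 (valid)
x=5: 34 - 25 = 9, sqrt = 3 (valid)
Total integer solutions found: 8

8


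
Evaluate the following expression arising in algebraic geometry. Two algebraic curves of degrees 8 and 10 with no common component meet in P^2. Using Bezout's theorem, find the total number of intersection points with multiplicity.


Bezout's theorem states the intersection count equals the product of degrees.
Intersection count = 8 * 10 = 80

80


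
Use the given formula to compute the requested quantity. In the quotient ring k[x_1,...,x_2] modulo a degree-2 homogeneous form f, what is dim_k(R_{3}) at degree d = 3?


For R = k[x_1,...,x_n]/(f) with f homogeneous of degree e:
The Hilbert series is (1 - t^e)/(1 - t)^n.
So h(d) = C(d+n-1, n-1) - C(d-e+n-1, n-1) for d >= e.
With n=2, e=2, d=3:
C(3+2-1, 2-1) = C(4, 1) = 4
C(3-2+2-1, 2-1) = C(2, 1) = 2
h(3) = 4 - 2 = 2

2


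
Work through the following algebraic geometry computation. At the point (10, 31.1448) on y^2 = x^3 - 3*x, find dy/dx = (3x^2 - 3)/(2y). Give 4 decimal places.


Using implicit differentiation of y^2 = x^3 - 3*x:
2y * dy/dx = 3x^2 - 3
dy/dx = (3x^2 - 3)/(2y)
Numerator: 3*10^2 - 3 = 297
Denominator: 2*31.1448 = 62.2896
dy/dx = 297/62.2896 = 4.7681

4.7681


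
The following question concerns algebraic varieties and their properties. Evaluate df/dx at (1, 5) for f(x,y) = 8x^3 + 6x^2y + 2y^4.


df/dx = 3*8*x^2 + 2*6*x^1*y
At (1,5): 3*8*1^2 + 2*6*1^1*5
= 24 + 60
= 84

84


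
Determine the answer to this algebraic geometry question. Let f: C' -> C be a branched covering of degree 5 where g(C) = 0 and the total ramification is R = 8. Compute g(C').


Riemann-Hurwitz formula: 2g' - 2 = d(2g - 2) + R
Given: d = 5, g = 0, R = 8
2g' - 2 = 5*(2*0 - 2) + 8
2g' - 2 = 5*(-2) + 8
2g' - 2 = -10 + 8 = -2
2g' = 0
g' = 0

0


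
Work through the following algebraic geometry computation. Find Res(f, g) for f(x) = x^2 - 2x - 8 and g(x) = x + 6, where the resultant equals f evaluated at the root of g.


For Res(f, x - c), we evaluate f at x = c.
f(-6) = (-6)^2 - 2*(-6) - 8
= 36 + 12 - 8
= 48 - 8 = 40
Res(f, g) = 40

40


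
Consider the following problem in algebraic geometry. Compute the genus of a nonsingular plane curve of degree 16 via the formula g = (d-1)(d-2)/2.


Using the genus formula for smooth plane curves:
g = (d-1)(d-2)/2
g = (16-1)(16-2)/2
g = 15*14/2
g = 210/2 = 105

105


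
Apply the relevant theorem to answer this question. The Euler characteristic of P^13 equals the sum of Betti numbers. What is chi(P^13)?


The complex projective space P^13 has one cell in each even real dimension 0, 2, ..., 26.
The cohomology groups are H^{2k}(P^13) = Z for k = 0,...,13, and 0 otherwise.
Euler characteristic = sum of Betti numbers = 1 per even-dimensional cohomology group.
chi(P^13) = 13 + 1 = 14

14


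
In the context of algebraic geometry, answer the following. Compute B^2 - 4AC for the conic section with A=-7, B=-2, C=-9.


The discriminant of a conic Ax^2 + Bxy + Cy^2 + ... = 0 is B^2 - 4AC.
B^2 = (-2)^2 = 4
4AC = 4*(-7)*(-9) = 252
Discriminant = 4 - 252 = -248

-248


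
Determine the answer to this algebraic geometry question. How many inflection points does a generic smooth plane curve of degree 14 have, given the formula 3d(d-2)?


For a general smooth plane curve C of degree d, the inflection points are
the intersection of C with its Hessian curve, which has degree 3(d-2).
By Bezout, the total intersection number is d * 3(d-2) = 14 * 36 = 504.
For a general curve every flex is ordinary, so each contributes
multiplicity 1 to C·Hess(C), and the number of distinct inflection
points is 3d(d-2).
Inflection points = 3*14*(14-2) = 3*14*12 = 504

504


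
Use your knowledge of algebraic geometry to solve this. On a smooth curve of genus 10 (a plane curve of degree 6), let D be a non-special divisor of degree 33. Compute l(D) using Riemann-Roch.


First, compute the genus of a smooth plane curve of degree 6:
g = (d-1)(d-2)/2 = (6-1)(6-2)/2 = 10
For a non-special divisor D (i.e., h^1(D) = 0), Riemann-Roch gives:
l(D) = deg(D) - g + 1
Since deg(D) = 33 >= 2g - 1 = 19, D is non-special.
l(D) = 33 - 10 + 1 = 24

24


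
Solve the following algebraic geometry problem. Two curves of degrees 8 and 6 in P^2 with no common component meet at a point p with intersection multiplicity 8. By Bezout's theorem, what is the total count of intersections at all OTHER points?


By Bezout's theorem, the total intersection number is d1 * d2.
Total = 8 * 6 = 48
Intersection multiplicity at p = 8
Remaining intersections = 48 - 8 = 40

40


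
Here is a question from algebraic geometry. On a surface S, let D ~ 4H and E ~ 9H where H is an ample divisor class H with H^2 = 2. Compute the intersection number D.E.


Using bilinearity of the intersection pairing on a surface S:
(aH).(bH) = ab * (H.H)
We have H^2 = 2.
D.E = (4H).(9H) = 4*9*2
= 36*2
= 72

72


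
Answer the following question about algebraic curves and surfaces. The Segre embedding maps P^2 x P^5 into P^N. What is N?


The Segre embedding maps P^m x P^n into P^N via
all products of coordinates from each factor.
N = (m+1)(n+1) - 1
N = (2+1)(5+1) - 1
N = 3*6 - 1
N = 18 - 1 = 17

17


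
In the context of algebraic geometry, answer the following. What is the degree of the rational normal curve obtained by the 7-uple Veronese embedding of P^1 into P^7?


The rational normal curve in P^7 is the image of P^1 under the 7-uple Veronese.
A general hyperplane in P^7 pulls back to a degree-7 form on P^1, which has 7 zeros,
so the curve meets a general hyperplane in 7 points. Degree = 7.

7


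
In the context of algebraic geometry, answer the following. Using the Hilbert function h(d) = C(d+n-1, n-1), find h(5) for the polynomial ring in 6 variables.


The Hilbert function for the polynomial ring in 6 variables is:
h(d) = C(d+n-1, n-1)
h(5) = C(5+6-1, 6-1) = C(10, 5)
= 10! / (5! * 5!)
= 252

252


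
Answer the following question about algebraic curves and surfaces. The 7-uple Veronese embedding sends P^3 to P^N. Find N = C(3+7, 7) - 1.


The Veronese embedding v_d: P^n -> P^N maps each point to all
degree-d monomials in n+1 homogeneous coordinates.
N = C(n+d, d) - 1
N = C(3+7, 7) - 1
N = C(10, 7) - 1
C(10, 7) = 120
N = 120 - 1 = 119

119


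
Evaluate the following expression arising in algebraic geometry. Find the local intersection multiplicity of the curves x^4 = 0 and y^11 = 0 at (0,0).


The intersection multiplicity of V(x^a) and V(y^b) at the origin is:
I(O; V(x^4), V(y^11)) = dim_k(k[x,y]/(x^4, y^11))
A basis for k[x,y]/(x^4, y^11) is the set of monomials x^i * y^j
where 0 <= i < 4 and 0 <= j < 11.
The number of such monomials is 4 * 11 = 44

44


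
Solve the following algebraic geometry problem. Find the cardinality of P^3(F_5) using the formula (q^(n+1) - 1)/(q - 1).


P^3(F_5) has (q^(n+1) - 1)/(q - 1) points.
= 5^3 + 5^2 + 5^1 + 5^0
= 125 + 25 + 5 + 1
= 156

156


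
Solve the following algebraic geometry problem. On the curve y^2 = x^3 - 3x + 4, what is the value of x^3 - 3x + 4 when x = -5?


Compute x^3 - 3x + 4 at x = -5:
x^3 = (-5)^3 = -125
(-3)*x = (-3)*(-5) = 15
Sum: -125 + 15 + 4 = -106

-106


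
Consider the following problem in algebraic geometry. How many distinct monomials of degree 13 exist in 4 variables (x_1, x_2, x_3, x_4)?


The number of degree-13 monomials in 4 variables is C(d+n-1, n-1).
= C(13+4-1, 4-1) = C(16, 3)
= 560

560


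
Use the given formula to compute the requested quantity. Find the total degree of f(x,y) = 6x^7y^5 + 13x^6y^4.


Examine each term for its total degree (sum of exponents).
  Term '6x^7y^5' has total degree 7+5 = 12.
  Term '13x^6y^4' has total degree 6+4 = 10.
The maximum total degree among all terms is 12.

12
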